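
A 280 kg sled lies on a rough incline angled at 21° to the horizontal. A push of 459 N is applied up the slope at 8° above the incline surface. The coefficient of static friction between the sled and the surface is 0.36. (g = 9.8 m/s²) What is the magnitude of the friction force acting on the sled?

f ≈ 529 N

Axes along / perpendicular to the incline. W sin 21° = 983.4 N down-slope; W cos 21° = 2562 N into the surface.
Perpendicular: N = W cos 21° − P sin 8° = 2562 − 63.88 = 2498 N.
Along incline: P cos 8° + f = W sin 21° (friction acts up-slope) → f = 983.4 − 454.5 = 528.8 N.
|f| = 528.8 N ≤ μN = 899.2 N, so the sled is indeed static.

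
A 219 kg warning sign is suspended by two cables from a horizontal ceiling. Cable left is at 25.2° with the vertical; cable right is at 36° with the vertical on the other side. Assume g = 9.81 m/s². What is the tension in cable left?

T_left ≈ 1440 N

Angles from the horizontal: cable left is 90° − 25.2° = 64.8°, cable right is 90° − 36° = 54°.
Weight W = 219 × 9.81 = 2148 N acts straight down.
Horizontal: T_left cos 64.8° = T_right cos 54°  →  T_right = 0.7244 T_left.
Vertical: T_left sin 64.8° + T_right sin 54° = 2148.
Substituting the horizontal relation into the vertical equation gives 1.491 T_left = 2148, so T_left = 1441 N.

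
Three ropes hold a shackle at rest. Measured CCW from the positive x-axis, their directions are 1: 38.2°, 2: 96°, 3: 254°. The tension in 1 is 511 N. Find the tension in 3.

T_3 ≈ 1150 N

Resolve: ΣF_x = 511 cos 38.2° + T_2 cos 96° + T_3 cos 254° = 0.
        ΣF_y = 511 sin 38.2° + T_2 sin 96° + T_3 sin 254° = 0.
The known terms sum to (401.6, 316) N, so -0.1045 T_2 − 0.2756 T_3 = -401.6 and 0.9945 T_2 − 0.9613 T_3 = -316.
Solving simultaneously: T_2 = 797.9 N, T_3 = 1154 N.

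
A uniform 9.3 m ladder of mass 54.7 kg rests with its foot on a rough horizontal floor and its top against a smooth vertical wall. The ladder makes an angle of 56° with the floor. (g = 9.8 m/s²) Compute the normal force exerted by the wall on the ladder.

Torques about the foot: N_wall · 9.3 sin 56° = 54.7×9.8×4.65 cos 56° → N_wall = 180.79 N.

N_wall ≈ 181 N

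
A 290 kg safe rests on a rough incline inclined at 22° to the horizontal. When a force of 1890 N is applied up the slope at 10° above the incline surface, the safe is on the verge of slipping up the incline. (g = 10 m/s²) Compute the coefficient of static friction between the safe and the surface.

On the verge of sliding up the incline, friction is at its maximum μN and acts down the slope.
Perpendicular to incline: N = W cos 22° − P sin 10° = 2689 − 328.2 = 2361 N.
Along incline: P cos 10° − μN = W sin 22° → μ = −(W sin 22° − P cos 10°) / N = 0.3283.

μ ≈ 0.328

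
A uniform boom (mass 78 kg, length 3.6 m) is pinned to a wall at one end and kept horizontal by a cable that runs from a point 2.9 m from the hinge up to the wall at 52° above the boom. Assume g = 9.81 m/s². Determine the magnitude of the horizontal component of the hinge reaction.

Take torques about the hinge: T sin 52° · 2.9 = 78×9.81×1.8 = 1377.3 N·m.
So T = 1377.3 / (0.7880 × 2.9) = 602.71 N.
ΣF_x = 0: H_x = T cos 52° = 371.06 N.

H_x ≈ 371 N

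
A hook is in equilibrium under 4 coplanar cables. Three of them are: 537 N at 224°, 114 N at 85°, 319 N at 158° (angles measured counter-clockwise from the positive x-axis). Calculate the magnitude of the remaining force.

Sum the known components: ΣF_x = -672.1 N, ΣF_y = -140 N.
For equilibrium the remaining force must supply (−ΣF_x, −ΣF_y) = (672.1, 140) N.
Magnitude = √((672.1)² + (140)²) = 686.5 N; direction = atan2(140, 672.1) = 11.8°.

F ≈ 687 N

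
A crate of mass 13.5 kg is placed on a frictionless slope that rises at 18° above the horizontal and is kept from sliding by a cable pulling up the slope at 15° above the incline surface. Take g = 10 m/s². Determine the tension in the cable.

Take axes along and perpendicular to the incline. Weight components: W sin 18° = 41.72 N down-slope, W cos 18° = 128.4 N into the surface.
Along incline: T cos 15° = W sin 18° → T = 43.19 N.
Perpendicular: N = W cos 18° − T sin 15° = 117.2 N.

T ≈ 43.2 N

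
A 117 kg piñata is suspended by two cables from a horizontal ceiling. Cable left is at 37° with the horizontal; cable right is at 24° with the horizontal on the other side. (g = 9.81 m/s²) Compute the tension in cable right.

Weight W = 117 × 9.81 = 1148 N acts straight down.
Horizontal: T_left cos 37° = T_right cos 24°  →  T_left = 1.144 T_right.
Vertical: T_left sin 37° + T_right sin 24° = 1148.
Substituting the horizontal relation into the vertical equation gives 1.095 T_right = 1148, so T_right = 1048 N.

T_right ≈ 1050 N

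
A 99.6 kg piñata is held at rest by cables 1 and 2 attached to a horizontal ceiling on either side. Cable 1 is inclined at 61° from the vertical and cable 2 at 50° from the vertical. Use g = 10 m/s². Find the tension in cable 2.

T_2 ≈ 933 N

Angles from the horizontal: cable 1 is 90° − 61° = 29°, cable 2 is 90° − 50° = 40°.
Weight W = 99.6 × 10 = 996 N acts straight down.
Horizontal: T_1 cos 29° = T_2 cos 40°  →  T_1 = 0.8759 T_2.
Vertical: T_1 sin 29° + T_2 sin 40° = 996.
Substituting the horizontal relation into the vertical equation gives 1.067 T_2 = 996, so T_2 = 933.1 N.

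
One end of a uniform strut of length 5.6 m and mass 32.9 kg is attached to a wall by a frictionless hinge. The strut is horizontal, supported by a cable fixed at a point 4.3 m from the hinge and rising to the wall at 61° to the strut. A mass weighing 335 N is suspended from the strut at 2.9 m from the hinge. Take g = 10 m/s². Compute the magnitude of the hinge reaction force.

Take torques about the hinge: T sin 61° · 4.3 = 32.9×10×2.8 + 335×2.9 = 1892.7 N·m.
So T = 1892.7 / (0.8746 × 4.3) = 503.26 N.
ΣF_x = 0: H_x = T cos 61° = 243.99 N.
ΣF_y = 0: H_y = (32.9×10 + 335) − T sin 61° = 664 − 440.16 = 223.84 N.
|H| = √(H_x² + H_y²) = √((243.99)² + (223.84)²) = 331.11 N.

|H| ≈ 331 N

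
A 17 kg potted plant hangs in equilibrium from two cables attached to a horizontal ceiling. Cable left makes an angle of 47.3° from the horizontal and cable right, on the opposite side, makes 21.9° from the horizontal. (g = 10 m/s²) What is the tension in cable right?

Weight W = 17 × 10 = 170 N acts straight down.
Horizontal: T_left cos 47.3° = T_right cos 21.9°  →  T_left = 1.368 T_right.
Vertical: T_left sin 47.3° + T_right sin 21.9° = 170.
Substituting the horizontal relation into the vertical equation gives 1.378 T_right = 170, so T_right = 123.3 N.

T_right ≈ 123 N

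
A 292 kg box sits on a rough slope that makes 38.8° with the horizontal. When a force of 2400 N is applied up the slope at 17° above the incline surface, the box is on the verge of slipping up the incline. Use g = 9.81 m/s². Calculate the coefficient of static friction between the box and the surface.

μ ≈ 0.327

On the verge of sliding up the incline, friction is at its maximum μN and acts down the slope.
Perpendicular to incline: N = W cos 38.8° − P sin 17° = 2232 − 701.7 = 1531 N.
Along incline: P cos 17° − μN = W sin 38.8° → μ = −(W sin 38.8° − P cos 17°) / N = 0.3268.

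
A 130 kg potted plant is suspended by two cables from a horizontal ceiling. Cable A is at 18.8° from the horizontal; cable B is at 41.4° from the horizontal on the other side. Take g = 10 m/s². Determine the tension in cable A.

T_A ≈ 1120 N

Weight W = 130 × 10 = 1300 N acts straight down.
Horizontal: T_A cos 18.8° = T_B cos 41.4°  →  T_B = 1.262 T_A.
Vertical: T_A sin 18.8° + T_B sin 41.4° = 1300.
Substituting the horizontal relation into the vertical equation gives 1.157 T_A = 1300, so T_A = 1124 N.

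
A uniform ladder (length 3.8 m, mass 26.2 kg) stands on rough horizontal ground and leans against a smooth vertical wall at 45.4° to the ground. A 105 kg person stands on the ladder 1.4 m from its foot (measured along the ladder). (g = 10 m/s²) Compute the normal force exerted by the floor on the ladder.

ΣF_y = 0: N_floor = 26.2×10 + 105×10 = 1312 N.

N_floor ≈ 1310 N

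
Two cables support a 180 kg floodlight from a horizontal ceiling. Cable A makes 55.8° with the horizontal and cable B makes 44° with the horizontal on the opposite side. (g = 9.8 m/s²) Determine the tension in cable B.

T_B ≈ 1010 N

Weight W = 180 × 9.8 = 1764 N acts straight down.
Horizontal: T_A cos 55.8° = T_B cos 44°  →  T_A = 1.28 T_B.
Vertical: T_A sin 55.8° + T_B sin 44° = 1764.
Substituting the horizontal relation into the vertical equation gives 1.753 T_B = 1764, so T_B = 1006 N.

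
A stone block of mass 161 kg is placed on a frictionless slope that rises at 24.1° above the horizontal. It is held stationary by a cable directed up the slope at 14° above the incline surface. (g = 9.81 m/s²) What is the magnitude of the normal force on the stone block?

N ≈ 1280 N

Take axes along and perpendicular to the incline. Weight components: W sin 24.1° = 644.9 N down-slope, W cos 24.1° = 1442 N into the surface.
Along incline: T cos 14° = W sin 24.1° → T = 664.7 N.
Perpendicular: N = W cos 24.1° − T sin 14° = 1281 N.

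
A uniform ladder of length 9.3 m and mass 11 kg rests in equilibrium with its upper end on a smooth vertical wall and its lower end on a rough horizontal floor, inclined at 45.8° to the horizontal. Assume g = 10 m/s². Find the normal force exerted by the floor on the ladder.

ΣF_y = 0: N_floor = 11×10 = 110 N.

N_floor ≈ 110 N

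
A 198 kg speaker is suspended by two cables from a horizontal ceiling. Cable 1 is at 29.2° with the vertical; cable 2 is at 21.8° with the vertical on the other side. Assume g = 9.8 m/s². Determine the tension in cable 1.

Angles from the horizontal: cable 1 is 90° − 29.2° = 60.8°, cable 2 is 90° − 21.8° = 68.2°.
Weight W = 198 × 9.8 = 1940 N acts straight down.
Horizontal: T_1 cos 60.8° = T_2 cos 68.2°  →  T_2 = 1.314 T_1.
Vertical: T_1 sin 60.8° + T_2 sin 68.2° = 1940.
Substituting the horizontal relation into the vertical equation gives 2.093 T_1 = 1940, so T_1 = 927.2 N.

T_1 ≈ 927 N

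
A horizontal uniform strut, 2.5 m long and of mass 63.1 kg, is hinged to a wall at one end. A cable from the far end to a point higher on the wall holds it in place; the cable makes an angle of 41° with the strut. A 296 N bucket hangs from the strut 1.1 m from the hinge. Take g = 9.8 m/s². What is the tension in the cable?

T ≈ 670 N

Take torques about the hinge: T sin 41° · 2.5 = 63.1×9.8×1.25 + 296×1.1 = 1098.6 N·m.
So T = 1098.6 / (0.6561 × 2.5) = 669.8 N.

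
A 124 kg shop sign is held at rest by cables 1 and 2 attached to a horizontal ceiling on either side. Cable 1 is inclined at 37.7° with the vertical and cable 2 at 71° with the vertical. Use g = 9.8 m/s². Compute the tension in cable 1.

Angles from the horizontal: cable 1 is 90° − 37.7° = 52.3°, cable 2 is 90° − 71° = 19°.
Weight W = 124 × 9.8 = 1215 N acts straight down.
Horizontal: T_1 cos 52.3° = T_2 cos 19°  →  T_2 = 0.6468 T_1.
Vertical: T_1 sin 52.3° + T_2 sin 19° = 1215.
Substituting the horizontal relation into the vertical equation gives 1.002 T_1 = 1215, so T_1 = 1213 N.

T_1 ≈ 1210 N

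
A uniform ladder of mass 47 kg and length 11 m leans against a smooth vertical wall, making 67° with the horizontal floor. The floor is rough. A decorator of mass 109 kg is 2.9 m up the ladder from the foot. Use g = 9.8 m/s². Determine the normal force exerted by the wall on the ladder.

Torques about the foot: N_wall · 11 sin 67° = 47×9.8×5.5 cos 67° + 109×9.8×2.9 cos 67° → N_wall = 217.3 N.

N_wall ≈ 217 N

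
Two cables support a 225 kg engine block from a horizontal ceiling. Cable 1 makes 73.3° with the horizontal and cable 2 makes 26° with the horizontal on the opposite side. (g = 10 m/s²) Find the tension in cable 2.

Weight W = 225 × 10 = 2250 N acts straight down.
Horizontal: T_1 cos 73.3° = T_2 cos 26°  →  T_1 = 3.128 T_2.
Vertical: T_1 sin 73.3° + T_2 sin 26° = 2250.
Substituting the horizontal relation into the vertical equation gives 3.434 T_2 = 2250, so T_2 = 655.2 N.

T_2 ≈ 655 N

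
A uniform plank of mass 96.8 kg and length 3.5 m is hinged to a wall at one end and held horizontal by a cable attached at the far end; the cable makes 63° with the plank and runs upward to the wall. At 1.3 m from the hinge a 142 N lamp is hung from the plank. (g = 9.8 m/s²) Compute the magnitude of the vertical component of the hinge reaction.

Take torques about the hinge: T sin 63° · 3.5 = 96.8×9.8×1.75 + 142×1.3 = 1844.7 N·m.
So T = 1844.7 / (0.8910 × 3.5) = 591.54 N.
ΣF_y = 0: H_y = (96.8×9.8 + 142) − T sin 63° = 1090.6 − 527.06 = 563.58 N.

|H_y| ≈ 564 N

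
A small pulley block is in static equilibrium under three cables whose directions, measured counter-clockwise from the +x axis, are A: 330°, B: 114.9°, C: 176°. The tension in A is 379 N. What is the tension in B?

Resolve: ΣF_x = 379 cos 330° + T_B cos 114.9° + T_C cos 176° = 0.
        ΣF_y = 379 sin 330° + T_B sin 114.9° + T_C sin 176° = 0.
The known terms sum to (328.2, -189.5) N, so -0.4210 T_B − 0.9976 T_C = -328.2 and 0.9070 T_B + 0.0698 T_C = 189.5.
Solving simultaneously: T_B = 189.8 N, T_C = 248.9 N.

T_B ≈ 190 N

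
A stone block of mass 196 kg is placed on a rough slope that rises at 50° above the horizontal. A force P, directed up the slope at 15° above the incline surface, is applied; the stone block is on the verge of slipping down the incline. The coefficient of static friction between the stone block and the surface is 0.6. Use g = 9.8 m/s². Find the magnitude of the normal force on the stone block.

N ≈ 1000 N

On the verge of sliding down the incline, friction equals μN and acts up the slope.
Perpendicular: N + P sin 15° = W cos 50° = 1235 N.
Along incline: P cos 15° + μN = W sin 50° with W sin 50° = 1471 N.
Solving the pair for P and N: P = 901.3 N, N = 1001 N (and f = μN = 600.8 N).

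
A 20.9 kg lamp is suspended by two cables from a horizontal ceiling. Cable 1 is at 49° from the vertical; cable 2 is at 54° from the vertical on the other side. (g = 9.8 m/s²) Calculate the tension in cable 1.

T_1 ≈ 170 N

Angles from the horizontal: cable 1 is 90° − 49° = 41°, cable 2 is 90° − 54° = 36°.
Weight W = 20.9 × 9.8 = 204.8 N acts straight down.
Horizontal: T_1 cos 41° = T_2 cos 36°  →  T_2 = 0.9329 T_1.
Vertical: T_1 sin 41° + T_2 sin 36° = 204.8.
Substituting the horizontal relation into the vertical equation gives 1.204 T_1 = 204.8, so T_1 = 170.1 N.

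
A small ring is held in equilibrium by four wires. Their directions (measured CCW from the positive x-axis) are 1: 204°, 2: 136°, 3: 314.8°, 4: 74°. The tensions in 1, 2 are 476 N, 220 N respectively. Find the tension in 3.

Resolve: ΣF_x = 476 cos 204° + 220 cos 136° + T_3 cos 314.8° + T_4 cos 74° = 0.
        ΣF_y = 476 sin 204° + 220 sin 136° + T_3 sin 314.8° + T_4 sin 74° = 0.
The known terms sum to (-593.1, -40.78) N, so 0.7046 T_3 + 0.2756 T_4 = 593.1 and -0.7096 T_3 + 0.9613 T_4 = 40.78.
Solving simultaneously: T_3 = 640.2 N, T_4 = 515 N.

T_3 ≈ 640 N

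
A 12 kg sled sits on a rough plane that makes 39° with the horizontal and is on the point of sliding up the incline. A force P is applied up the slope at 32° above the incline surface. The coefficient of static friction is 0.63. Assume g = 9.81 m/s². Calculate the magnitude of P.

On the verge of sliding up the incline, friction equals μN and acts down the slope.
Perpendicular: N + P sin 32° = W cos 39° = 91.49 N.
Along incline: P cos 32° = W sin 39° + μN  with W sin 39° = 74.08 N.
Solving the pair for P and N: P = 111.4 N, N = 32.43 N (and f = μN = 20.43 N).

P ≈ 111 N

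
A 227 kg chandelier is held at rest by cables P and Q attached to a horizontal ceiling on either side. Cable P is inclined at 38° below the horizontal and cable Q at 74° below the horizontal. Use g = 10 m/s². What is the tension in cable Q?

Weight W = 227 × 10 = 2270 N acts straight down.
Horizontal: T_P cos 38° = T_Q cos 74°  →  T_P = 0.3498 T_Q.
Vertical: T_P sin 38° + T_Q sin 74° = 2270.
Substituting the horizontal relation into the vertical equation gives 1.177 T_Q = 2270, so T_Q = 1929 N.

T_Q ≈ 1930 N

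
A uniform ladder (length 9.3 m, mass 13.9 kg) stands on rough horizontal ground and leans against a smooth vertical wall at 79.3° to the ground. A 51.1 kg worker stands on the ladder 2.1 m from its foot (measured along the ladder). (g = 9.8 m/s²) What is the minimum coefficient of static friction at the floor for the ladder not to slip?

μ_min ≈ 0.0537

ΣF_y = 0: N_floor = 13.9×9.8 + 51.1×9.8 = 637 N.
Torques about the foot: N_wall · 9.3 sin 79.3° = 13.9×9.8×4.65 cos 79.3° + 51.1×9.8×2.1 cos 79.3° → N_wall = 34.236 N.
ΣF_x = 0: f_floor = N_wall = 34.236 N.
μ_min = f_floor / N_floor = 34.236 / 637 = 0.05375.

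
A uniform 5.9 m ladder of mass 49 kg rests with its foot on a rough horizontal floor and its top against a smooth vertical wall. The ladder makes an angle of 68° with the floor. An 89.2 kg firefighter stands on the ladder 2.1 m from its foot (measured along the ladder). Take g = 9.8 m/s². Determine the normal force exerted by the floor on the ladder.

N_floor ≈ 1350 N

ΣF_y = 0: N_floor = 49×9.8 + 89.2×9.8 = 1354.4 N.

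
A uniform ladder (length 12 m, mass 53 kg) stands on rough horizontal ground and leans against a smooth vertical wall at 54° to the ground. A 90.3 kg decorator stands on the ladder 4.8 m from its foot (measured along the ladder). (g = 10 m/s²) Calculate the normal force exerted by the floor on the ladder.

N_floor ≈ 1430 N

ΣF_y = 0: N_floor = 53×10 + 90.3×10 = 1433 N.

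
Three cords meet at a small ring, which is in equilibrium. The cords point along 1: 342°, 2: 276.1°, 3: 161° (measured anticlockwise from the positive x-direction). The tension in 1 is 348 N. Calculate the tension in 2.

Resolve: ΣF_x = 348 cos 342° + T_2 cos 276.1° + T_3 cos 161° = 0.
        ΣF_y = 348 sin 342° + T_2 sin 276.1° + T_3 sin 161° = 0.
The known terms sum to (331, -107.5) N, so 0.1063 T_2 − 0.9455 T_3 = -331 and -0.9943 T_2 + 0.3256 T_3 = 107.5.
Solving simultaneously: T_2 = 6.707 N, T_3 = 350.8 N.

T_2 ≈ 6.71 N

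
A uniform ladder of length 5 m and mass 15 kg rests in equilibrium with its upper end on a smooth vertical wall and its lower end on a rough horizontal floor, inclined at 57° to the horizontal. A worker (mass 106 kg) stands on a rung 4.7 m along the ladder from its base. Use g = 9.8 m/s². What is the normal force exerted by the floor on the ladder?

ΣF_y = 0: N_floor = 15×9.8 + 106×9.8 = 1185.8 N.

N_floor ≈ 1190 N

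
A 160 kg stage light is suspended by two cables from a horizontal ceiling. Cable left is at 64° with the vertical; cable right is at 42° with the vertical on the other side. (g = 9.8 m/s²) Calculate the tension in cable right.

Angles from the horizontal: cable left is 90° − 64° = 26°, cable right is 90° − 42° = 48°.
Weight W = 160 × 9.8 = 1568 N acts straight down.
Horizontal: T_left cos 26° = T_right cos 48°  →  T_left = 0.7445 T_right.
Vertical: T_left sin 26° + T_right sin 48° = 1568.
Substituting the horizontal relation into the vertical equation gives 1.07 T_right = 1568, so T_right = 1466 N.

T_right ≈ 1470 N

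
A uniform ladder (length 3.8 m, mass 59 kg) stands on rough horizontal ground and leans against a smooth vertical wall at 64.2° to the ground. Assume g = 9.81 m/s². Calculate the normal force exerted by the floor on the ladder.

ΣF_y = 0: N_floor = 59×9.81 = 578.79 N.

N_floor ≈ 579 N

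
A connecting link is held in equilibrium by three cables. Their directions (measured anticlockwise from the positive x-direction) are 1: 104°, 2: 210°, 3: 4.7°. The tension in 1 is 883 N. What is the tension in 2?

Resolve: ΣF_x = 883 cos 104° + T_2 cos 210° + T_3 cos 4.7° = 0.
        ΣF_y = 883 sin 104° + T_2 sin 210° + T_3 sin 4.7° = 0.
The known terms sum to (-213.6, 856.8) N, so -0.8660 T_2 + 0.9966 T_3 = 213.6 and -0.5000 T_2 + 0.0819 T_3 = -856.8.
Solving simultaneously: T_2 = 2039 N, T_3 = 1986 N.

T_2 ≈ 2040 N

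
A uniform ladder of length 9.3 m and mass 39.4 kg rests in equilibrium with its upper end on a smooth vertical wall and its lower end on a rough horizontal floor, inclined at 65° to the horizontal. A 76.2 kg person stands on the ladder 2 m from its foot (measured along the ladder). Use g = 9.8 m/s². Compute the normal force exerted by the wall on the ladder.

N_wall ≈ 165 N

Torques about the foot: N_wall · 9.3 sin 65° = 39.4×9.8×4.65 cos 65° + 76.2×9.8×2 cos 65° → N_wall = 164.91 N.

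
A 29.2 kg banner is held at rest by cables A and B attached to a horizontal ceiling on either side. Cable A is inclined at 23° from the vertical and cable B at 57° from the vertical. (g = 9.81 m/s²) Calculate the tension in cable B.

Angles from the horizontal: cable A is 90° − 23° = 67°, cable B is 90° − 57° = 33°.
Weight W = 29.2 × 9.81 = 286.5 N acts straight down.
Horizontal: T_A cos 67° = T_B cos 33°  →  T_A = 2.146 T_B.
Vertical: T_A sin 67° + T_B sin 33° = 286.5.
Substituting the horizontal relation into the vertical equation gives 2.52 T_B = 286.5, so T_B = 113.7 N.

T_B ≈ 114 N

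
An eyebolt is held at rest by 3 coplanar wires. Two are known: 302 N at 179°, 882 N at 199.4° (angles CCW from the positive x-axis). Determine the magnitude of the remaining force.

F ≈ 1170 N

Sum the known components: ΣF_x = -1134 N, ΣF_y = -287.7 N.
For equilibrium the remaining force must supply (−ΣF_x, −ΣF_y) = (1134, 287.7) N.
Magnitude = √((1134)² + (287.7)²) = 1170 N; direction = atan2(287.7, 1134) = 14.2°.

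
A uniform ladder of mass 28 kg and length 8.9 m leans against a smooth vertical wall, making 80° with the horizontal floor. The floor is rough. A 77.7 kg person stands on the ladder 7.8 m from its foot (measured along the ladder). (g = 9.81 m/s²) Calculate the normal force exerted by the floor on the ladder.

ΣF_y = 0: N_floor = 28×9.81 + 77.7×9.81 = 1036.9 N.

N_floor ≈ 1040 N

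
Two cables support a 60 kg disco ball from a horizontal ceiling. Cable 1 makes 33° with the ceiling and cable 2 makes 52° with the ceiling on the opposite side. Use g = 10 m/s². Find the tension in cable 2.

T_2 ≈ 505 N

Weight W = 60 × 10 = 600 N acts straight down.
Horizontal: T_1 cos 33° = T_2 cos 52°  →  T_1 = 0.7341 T_2.
Vertical: T_1 sin 33° + T_2 sin 52° = 600.
Substituting the horizontal relation into the vertical equation gives 1.188 T_2 = 600, so T_2 = 505.1 N.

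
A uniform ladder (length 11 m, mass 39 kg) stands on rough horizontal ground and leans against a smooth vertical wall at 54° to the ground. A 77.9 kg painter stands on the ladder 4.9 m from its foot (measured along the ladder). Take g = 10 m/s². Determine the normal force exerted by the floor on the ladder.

N_floor ≈ 1170 N

ΣF_y = 0: N_floor = 39×10 + 77.9×10 = 1169 N.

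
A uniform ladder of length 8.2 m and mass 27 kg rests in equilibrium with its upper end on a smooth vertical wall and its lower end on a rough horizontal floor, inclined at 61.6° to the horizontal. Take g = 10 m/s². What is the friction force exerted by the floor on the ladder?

Torques about the foot: N_wall · 8.2 sin 61.6° = 27×10×4.1 cos 61.6° → N_wall = 72.994 N.
ΣF_x = 0: f_floor = N_wall = 72.994 N.

f ≈ 73 N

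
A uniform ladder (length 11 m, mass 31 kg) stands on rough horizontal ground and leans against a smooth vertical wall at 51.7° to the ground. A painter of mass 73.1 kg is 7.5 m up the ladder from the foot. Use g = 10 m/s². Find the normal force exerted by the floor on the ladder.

ΣF_y = 0: N_floor = 31×10 + 73.1×10 = 1041 N.

N_floor ≈ 1040 N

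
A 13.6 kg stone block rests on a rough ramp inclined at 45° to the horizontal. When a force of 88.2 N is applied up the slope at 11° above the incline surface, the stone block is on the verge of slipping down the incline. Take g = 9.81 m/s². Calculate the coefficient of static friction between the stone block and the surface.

On the verge of sliding down the incline, friction is at its maximum μN and acts up the slope.
Perpendicular to incline: N = W cos 45° − P sin 11° = 94.34 − 16.83 = 77.51 N.
Along incline: P cos 11° + μN = W sin 45° → μ = (W sin 45° − P cos 11°) / N = 0.1001.

μ ≈ 0.100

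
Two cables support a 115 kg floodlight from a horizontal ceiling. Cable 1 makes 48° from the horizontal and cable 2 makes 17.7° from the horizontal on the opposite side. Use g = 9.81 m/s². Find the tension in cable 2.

Weight W = 115 × 9.81 = 1128 N acts straight down.
Horizontal: T_1 cos 48° = T_2 cos 17.7°  →  T_1 = 1.424 T_2.
Vertical: T_1 sin 48° + T_2 sin 17.7° = 1128.
Substituting the horizontal relation into the vertical equation gives 1.362 T_2 = 1128, so T_2 = 828.3 N.

T_2 ≈ 828 N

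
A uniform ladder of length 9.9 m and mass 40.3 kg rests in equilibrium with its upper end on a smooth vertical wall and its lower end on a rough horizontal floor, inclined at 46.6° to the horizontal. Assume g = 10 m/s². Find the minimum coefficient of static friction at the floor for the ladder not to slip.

μ_min ≈ 0.473

ΣF_y = 0: N_floor = 40.3×10 = 403 N.
Torques about the foot: N_wall · 9.9 sin 46.6° = 40.3×10×4.95 cos 46.6° → N_wall = 190.55 N.
ΣF_x = 0: f_floor = N_wall = 190.55 N.
μ_min = f_floor / N_floor = 190.55 / 403 = 0.4728.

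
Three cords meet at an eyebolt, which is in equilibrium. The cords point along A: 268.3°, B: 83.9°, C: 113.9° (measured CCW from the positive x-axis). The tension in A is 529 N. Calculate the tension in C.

Resolve: ΣF_x = 529 cos 268.3° + T_B cos 83.9° + T_C cos 113.9° = 0.
        ΣF_y = 529 sin 268.3° + T_B sin 83.9° + T_C sin 113.9° = 0.
The known terms sum to (-15.69, -528.8) N, so 0.1063 T_B − 0.4051 T_C = 15.69 and 0.9943 T_B + 0.9143 T_C = 528.8.
Solving simultaneously: T_B = 457.1 N, T_C = 81.17 N.

T_C ≈ 81.2 N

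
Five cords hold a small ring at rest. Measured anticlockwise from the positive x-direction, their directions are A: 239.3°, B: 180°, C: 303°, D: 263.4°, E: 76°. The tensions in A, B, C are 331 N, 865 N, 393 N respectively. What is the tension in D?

Resolve: ΣF_x = 331 cos 239.3° + 865 cos 180° + 393 cos 303° + T_D cos 263.4° + T_E cos 76° = 0.
        ΣF_y = 331 sin 239.3° + 865 sin 180° + 393 sin 303° + T_D sin 263.4° + T_E sin 76° = 0.
The known terms sum to (-819.9, -614.2) N, so -0.1149 T_D + 0.2419 T_E = 819.9 and -0.9934 T_D + 0.9703 T_E = 614.2.
Solving simultaneously: T_D = 5023 N, T_E = 5776 N.

T_D ≈ 5020 N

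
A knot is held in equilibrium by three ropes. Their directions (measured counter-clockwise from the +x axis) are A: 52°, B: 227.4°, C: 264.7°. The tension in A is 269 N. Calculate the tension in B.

T_B ≈ 240 N

Resolve: ΣF_x = 269 cos 52° + T_B cos 227.4° + T_C cos 264.7° = 0.
        ΣF_y = 269 sin 52° + T_B sin 227.4° + T_C sin 264.7° = 0.
The known terms sum to (165.6, 212) N, so -0.6769 T_B − 0.0924 T_C = -165.6 and -0.7361 T_B − 0.9957 T_C = -212.
Solving simultaneously: T_B = 239.8 N, T_C = 35.60 N.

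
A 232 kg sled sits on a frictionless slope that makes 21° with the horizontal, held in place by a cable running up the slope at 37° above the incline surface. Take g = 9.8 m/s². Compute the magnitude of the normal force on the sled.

N ≈ 1510 N

Take axes along and perpendicular to the incline. Weight components: W sin 21° = 814.8 N down-slope, W cos 21° = 2123 N into the surface.
Along incline: T cos 37° = W sin 21° → T = 1020 N.
Perpendicular: N = W cos 21° − T sin 37° = 1509 N.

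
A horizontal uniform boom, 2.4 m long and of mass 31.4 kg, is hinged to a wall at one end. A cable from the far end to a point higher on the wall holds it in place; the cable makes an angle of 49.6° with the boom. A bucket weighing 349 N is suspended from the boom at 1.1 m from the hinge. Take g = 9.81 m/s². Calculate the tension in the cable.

Take torques about the hinge: T sin 49.6° · 2.4 = 31.4×9.81×1.2 + 349×1.1 = 753.54 N·m.
So T = 753.54 / (0.7615 × 2.4) = 412.29 N.

T ≈ 412 N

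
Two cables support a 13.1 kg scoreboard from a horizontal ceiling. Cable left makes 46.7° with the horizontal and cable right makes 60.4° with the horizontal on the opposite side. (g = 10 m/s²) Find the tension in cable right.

Weight W = 13.1 × 10 = 131 N acts straight down.
Horizontal: T_left cos 46.7° = T_right cos 60.4°  →  T_left = 0.7202 T_right.
Vertical: T_left sin 46.7° + T_right sin 60.4° = 131.
Substituting the horizontal relation into the vertical equation gives 1.394 T_right = 131, so T_right = 94 N.

T_right ≈ 94 N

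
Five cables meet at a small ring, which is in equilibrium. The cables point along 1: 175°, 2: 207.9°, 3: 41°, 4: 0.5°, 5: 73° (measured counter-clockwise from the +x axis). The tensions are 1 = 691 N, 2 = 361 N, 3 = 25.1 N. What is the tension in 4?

Resolve: ΣF_x = 691 cos 175° + 361 cos 207.9° + 25.1 cos 41° + T_4 cos 0.5° + T_5 cos 73° = 0.
        ΣF_y = 691 sin 175° + 361 sin 207.9° + 25.1 sin 41° + T_4 sin 0.5° + T_5 sin 73° = 0.
The known terms sum to (-988.5, -92.23) N, so 1.0000 T_4 + 0.2924 T_5 = 988.5 and 0.0087 T_4 + 0.9563 T_5 = 92.23.
Solving simultaneously: T_4 = 962.9 N, T_5 = 87.66 N.

T_4 ≈ 963 N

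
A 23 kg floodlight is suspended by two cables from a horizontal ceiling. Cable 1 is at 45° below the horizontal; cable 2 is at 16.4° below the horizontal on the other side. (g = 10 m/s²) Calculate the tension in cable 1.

Weight W = 23 × 10 = 230 N acts straight down.
Horizontal: T_1 cos 45° = T_2 cos 16.4°  →  T_2 = 0.7371 T_1.
Vertical: T_1 sin 45° + T_2 sin 16.4° = 230.
Substituting the horizontal relation into the vertical equation gives 0.9152 T_1 = 230, so T_1 = 251.3 N.

T_1 ≈ 251 N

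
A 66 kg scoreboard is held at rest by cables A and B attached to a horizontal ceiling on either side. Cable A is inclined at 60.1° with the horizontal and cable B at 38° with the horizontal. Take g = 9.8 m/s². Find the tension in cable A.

T_A ≈ 515 N

Weight W = 66 × 9.8 = 646.8 N acts straight down.
Horizontal: T_A cos 60.1° = T_B cos 38°  →  T_B = 0.6326 T_A.
Vertical: T_A sin 60.1° + T_B sin 38° = 646.8.
Substituting the horizontal relation into the vertical equation gives 1.256 T_A = 646.8, so T_A = 514.8 N.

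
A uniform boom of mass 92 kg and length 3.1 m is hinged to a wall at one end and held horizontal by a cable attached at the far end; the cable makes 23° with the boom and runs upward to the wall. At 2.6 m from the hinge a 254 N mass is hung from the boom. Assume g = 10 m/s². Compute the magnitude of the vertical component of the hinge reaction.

|H_y| ≈ 501 N

Take torques about the hinge: T sin 23° · 3.1 = 92×10×1.55 + 254×2.6 = 2086.4 N·m.
So T = 2086.4 / (0.3907 × 3.1) = 1722.5 N.
ΣF_y = 0: H_y = (92×10 + 254) − T sin 23° = 1174 − 673.03 = 500.97 N.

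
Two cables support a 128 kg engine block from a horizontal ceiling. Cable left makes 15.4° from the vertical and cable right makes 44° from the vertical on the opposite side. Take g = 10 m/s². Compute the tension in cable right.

T_right ≈ 395 N

Angles from the horizontal: cable left is 90° − 15.4° = 74.6°, cable right is 90° − 44° = 46°.
Weight W = 128 × 10 = 1280 N acts straight down.
Horizontal: T_left cos 74.6° = T_right cos 46°  →  T_left = 2.616 T_right.
Vertical: T_left sin 74.6° + T_right sin 46° = 1280.
Substituting the horizontal relation into the vertical equation gives 3.241 T_right = 1280, so T_right = 394.9 N.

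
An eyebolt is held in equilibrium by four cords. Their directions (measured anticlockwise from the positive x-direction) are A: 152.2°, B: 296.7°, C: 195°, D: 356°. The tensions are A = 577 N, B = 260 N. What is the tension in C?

Resolve: ΣF_x = 577 cos 152.2° + 260 cos 296.7° + T_C cos 195° + T_D cos 356° = 0.
        ΣF_y = 577 sin 152.2° + 260 sin 296.7° + T_C sin 195° + T_D sin 356° = 0.
The known terms sum to (-393.6, 36.83) N, so -0.9659 T_C + 0.9976 T_D = 393.6 and -0.2588 T_C − 0.0698 T_D = -36.83.
Solving simultaneously: T_C = 28.52 N, T_D = 422.2 N.

T_C ≈ 28.5 N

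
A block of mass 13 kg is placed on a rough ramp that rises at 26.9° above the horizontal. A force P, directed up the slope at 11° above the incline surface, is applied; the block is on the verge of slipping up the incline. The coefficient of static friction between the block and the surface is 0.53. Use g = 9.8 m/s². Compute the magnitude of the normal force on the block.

On the verge of sliding up the incline, friction equals μN and acts down the slope.
Perpendicular: N + P sin 11° = W cos 26.9° = 113.6 N.
Along incline: P cos 11° = W sin 26.9° + μN  with W sin 26.9° = 57.64 N.
Solving the pair for P and N: P = 108.8 N, N = 92.85 N (and f = μN = 49.21 N).

N ≈ 92.8 N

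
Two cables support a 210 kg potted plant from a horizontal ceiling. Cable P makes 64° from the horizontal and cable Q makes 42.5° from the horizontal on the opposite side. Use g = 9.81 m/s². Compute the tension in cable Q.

T_Q ≈ 942 N

Weight W = 210 × 9.81 = 2060 N acts straight down.
Horizontal: T_P cos 64° = T_Q cos 42.5°  →  T_P = 1.682 T_Q.
Vertical: T_P sin 64° + T_Q sin 42.5° = 2060.
Substituting the horizontal relation into the vertical equation gives 2.187 T_Q = 2060, so T_Q = 941.9 N.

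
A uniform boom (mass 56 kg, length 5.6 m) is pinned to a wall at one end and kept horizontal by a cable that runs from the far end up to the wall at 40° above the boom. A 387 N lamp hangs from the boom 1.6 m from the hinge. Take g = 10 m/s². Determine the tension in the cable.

T ≈ 608 N

Take torques about the hinge: T sin 40° · 5.6 = 56×10×2.8 + 387×1.6 = 2187.2 N·m.
So T = 2187.2 / (0.6428 × 5.6) = 607.62 N.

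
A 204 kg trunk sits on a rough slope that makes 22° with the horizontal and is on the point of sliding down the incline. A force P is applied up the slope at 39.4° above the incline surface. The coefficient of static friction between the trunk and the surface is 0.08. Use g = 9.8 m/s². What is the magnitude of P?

P ≈ 832 N

On the verge of sliding down the incline, friction equals μN and acts up the slope.
Perpendicular: N + P sin 39.4° = W cos 22° = 1854 N.
Along incline: P cos 39.4° + μN = W sin 22° with W sin 22° = 748.9 N.
Solving the pair for P and N: P = 831.9 N, N = 1326 N (and f = μN = 106 N).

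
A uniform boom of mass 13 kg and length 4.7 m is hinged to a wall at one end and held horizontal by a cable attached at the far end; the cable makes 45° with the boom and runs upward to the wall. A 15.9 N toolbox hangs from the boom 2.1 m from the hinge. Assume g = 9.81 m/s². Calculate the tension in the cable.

T ≈ 100 N

Take torques about the hinge: T sin 45° · 4.7 = 13×9.81×2.35 + 15.9×2.1 = 333.09 N·m.
So T = 333.09 / (0.7071 × 4.7) = 100.22 N.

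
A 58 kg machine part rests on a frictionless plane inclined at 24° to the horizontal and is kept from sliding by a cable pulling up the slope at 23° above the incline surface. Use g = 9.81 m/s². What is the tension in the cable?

Take axes along and perpendicular to the incline. Weight components: W sin 24° = 231.4 N down-slope, W cos 24° = 519.8 N into the surface.
Along incline: T cos 23° = W sin 24° → T = 251.4 N.
Perpendicular: N = W cos 24° − T sin 23° = 421.6 N.

T ≈ 251 N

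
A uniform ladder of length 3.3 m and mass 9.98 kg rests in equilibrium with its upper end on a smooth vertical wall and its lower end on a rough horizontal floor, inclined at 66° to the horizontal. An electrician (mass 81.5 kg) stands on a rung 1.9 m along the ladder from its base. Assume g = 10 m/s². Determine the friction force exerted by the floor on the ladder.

Torques about the foot: N_wall · 3.3 sin 66° = 9.98×10×1.65 cos 66° + 81.5×10×1.9 cos 66° → N_wall = 231.14 N.
ΣF_x = 0: f_floor = N_wall = 231.14 N.

f ≈ 231 N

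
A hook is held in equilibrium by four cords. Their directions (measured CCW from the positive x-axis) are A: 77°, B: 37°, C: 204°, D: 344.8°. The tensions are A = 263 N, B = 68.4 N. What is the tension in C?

Resolve: ΣF_x = 263 cos 77° + 68.4 cos 37° + T_C cos 204° + T_D cos 344.8° = 0.
        ΣF_y = 263 sin 77° + 68.4 sin 37° + T_C sin 204° + T_D sin 344.8° = 0.
The known terms sum to (113.8, 297.4) N, so -0.9135 T_C + 0.9650 T_D = -113.8 and -0.4067 T_C − 0.2622 T_D = -297.4.
Solving simultaneously: T_C = 501.3 N, T_D = 356.7 N.

T_C ≈ 501 N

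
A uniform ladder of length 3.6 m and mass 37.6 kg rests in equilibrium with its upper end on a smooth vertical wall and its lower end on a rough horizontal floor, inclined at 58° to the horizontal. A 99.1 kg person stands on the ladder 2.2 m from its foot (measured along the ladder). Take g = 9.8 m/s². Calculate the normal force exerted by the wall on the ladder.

Torques about the foot: N_wall · 3.6 sin 58° = 37.6×9.8×1.8 cos 58° + 99.1×9.8×2.2 cos 58° → N_wall = 485.99 N.

N_wall ≈ 486 N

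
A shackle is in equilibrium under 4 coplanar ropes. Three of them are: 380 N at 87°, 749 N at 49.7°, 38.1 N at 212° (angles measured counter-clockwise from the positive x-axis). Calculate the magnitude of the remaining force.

Sum the known components: ΣF_x = 472 N, ΣF_y = 930.5 N.
For equilibrium the remaining force must supply (−ΣF_x, −ΣF_y) = (-472, -930.5) N.
Magnitude = √((-472)² + (-930.5)²) = 1043 N; direction = atan2(-930.5, -472) = 243.1°.

F ≈ 1040 N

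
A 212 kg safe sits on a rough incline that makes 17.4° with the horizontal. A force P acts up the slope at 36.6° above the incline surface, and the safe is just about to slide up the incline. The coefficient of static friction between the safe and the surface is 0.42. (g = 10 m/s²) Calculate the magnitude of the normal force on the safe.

N ≈ 1180 N

On the verge of sliding up the incline, friction equals μN and acts down the slope.
Perpendicular: N + P sin 36.6° = W cos 17.4° = 2023 N.
Along incline: P cos 36.6° = W sin 17.4° + μN  with W sin 17.4° = 634 N.
Solving the pair for P and N: P = 1409 N, N = 1183 N (and f = μN = 496.9 N).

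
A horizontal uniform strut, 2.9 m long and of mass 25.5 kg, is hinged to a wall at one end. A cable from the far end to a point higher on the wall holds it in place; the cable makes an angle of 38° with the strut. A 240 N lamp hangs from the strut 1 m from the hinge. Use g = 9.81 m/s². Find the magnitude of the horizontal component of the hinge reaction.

H_x ≈ 266 N

Take torques about the hinge: T sin 38° · 2.9 = 25.5×9.81×1.45 + 240×1 = 602.72 N·m.
So T = 602.72 / (0.6157 × 2.9) = 337.58 N.
ΣF_x = 0: H_x = T cos 38° = 266.02 N.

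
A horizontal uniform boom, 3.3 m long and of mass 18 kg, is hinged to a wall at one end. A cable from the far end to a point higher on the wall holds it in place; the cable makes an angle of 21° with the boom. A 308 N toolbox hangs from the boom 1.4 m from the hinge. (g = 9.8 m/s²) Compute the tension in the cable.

T ≈ 611 N

Take torques about the hinge: T sin 21° · 3.3 = 18×9.8×1.65 + 308×1.4 = 722.26 N·m.
So T = 722.26 / (0.3584 × 3.3) = 610.73 N.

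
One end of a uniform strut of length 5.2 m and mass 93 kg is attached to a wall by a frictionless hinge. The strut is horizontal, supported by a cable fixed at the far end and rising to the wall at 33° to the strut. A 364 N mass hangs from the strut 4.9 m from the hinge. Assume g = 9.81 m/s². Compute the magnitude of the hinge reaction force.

|H| ≈ 1320 N

Take torques about the hinge: T sin 33° · 5.2 = 93×9.81×2.6 + 364×4.9 = 4155.7 N·m.
So T = 4155.7 / (0.5446 × 5.2) = 1467.3 N.
ΣF_x = 0: H_x = T cos 33° = 1230.6 N.
ΣF_y = 0: H_y = (93×9.81 + 364) − T sin 33° = 1276.3 − 799.17 = 477.16 N.
|H| = √(H_x² + H_y²) = √((1230.6)² + (477.16)²) = 1319.9 N.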